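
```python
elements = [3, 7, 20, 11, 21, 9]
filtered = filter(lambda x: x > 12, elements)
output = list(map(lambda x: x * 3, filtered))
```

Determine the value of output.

Step 1: Filter elements for elements > 12:
  3: removed
  7: removed
  20: kept
  11: removed
  21: kept
  9: removed
Step 2: Map x * 3 on filtered [20, 21]:
  20 -> 60
  21 -> 63
Therefore output = [60, 63].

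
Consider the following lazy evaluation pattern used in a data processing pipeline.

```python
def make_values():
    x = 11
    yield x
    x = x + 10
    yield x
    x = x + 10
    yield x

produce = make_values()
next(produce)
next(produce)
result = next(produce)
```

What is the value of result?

Step 1: Trace through generator execution:
  Yield 1: x starts at 11, yield 11
  Yield 2: x = 11 + 10 = 21, yield 21
  Yield 3: x = 21 + 10 = 31, yield 31
Step 2: First next() gets 11, second next() gets the second value, third next() yields 31.
Therefore result = 31.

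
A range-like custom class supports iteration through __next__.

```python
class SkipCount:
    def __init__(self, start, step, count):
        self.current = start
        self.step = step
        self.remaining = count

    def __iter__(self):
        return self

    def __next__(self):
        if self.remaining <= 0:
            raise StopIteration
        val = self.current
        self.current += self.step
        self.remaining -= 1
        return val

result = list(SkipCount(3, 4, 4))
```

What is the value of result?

Step 1: SkipCount starts at 3, increments by 4, for 4 steps:
  Yield 3, then current += 4
  Yield 7, then current += 4
  Yield 11, then current += 4
  Yield 15, then current += 4
Therefore result = [3, 7, 11, 15].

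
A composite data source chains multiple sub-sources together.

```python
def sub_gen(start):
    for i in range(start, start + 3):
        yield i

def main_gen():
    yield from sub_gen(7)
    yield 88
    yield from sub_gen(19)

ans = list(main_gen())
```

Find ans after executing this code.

Step 1: main_gen() delegates to sub_gen(7):
  yield 7
  yield 8
  yield 9
Step 2: yield 88
Step 3: Delegates to sub_gen(19):
  yield 19
  yield 20
  yield 21
Therefore ans = [7, 8, 9, 88, 19, 20, 21].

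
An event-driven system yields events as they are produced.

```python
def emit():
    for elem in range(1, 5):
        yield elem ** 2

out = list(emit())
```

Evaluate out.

Step 1: For each elem in range(1, 5), yield elem**2:
  elem=1: yield 1**2 = 1
  elem=2: yield 2**2 = 4
  elem=3: yield 3**2 = 9
  elem=4: yield 4**2 = 16
Therefore out = [1, 4, 9, 16].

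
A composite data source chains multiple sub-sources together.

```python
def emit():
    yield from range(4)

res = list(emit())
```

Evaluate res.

Step 1: yield from delegates to the iterable, yielding each element.
Step 2: Collected values: [0, 1, 2, 3].
Therefore res = [0, 1, 2, 3].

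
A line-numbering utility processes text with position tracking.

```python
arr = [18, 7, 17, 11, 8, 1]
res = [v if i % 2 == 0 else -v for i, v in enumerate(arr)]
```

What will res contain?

Step 1: For each (i, v), keep v if i is even, negate if odd:
  i=0 (even): keep 18
  i=1 (odd): negate to -7
  i=2 (even): keep 17
  i=3 (odd): negate to -11
  i=4 (even): keep 8
  i=5 (odd): negate to -1
Therefore res = [18, -7, 17, -11, 8, -1].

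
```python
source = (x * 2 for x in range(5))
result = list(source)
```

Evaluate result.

Step 1: For each x in range(5), compute x*2:
  x=0: 0*2 = 0
  x=1: 1*2 = 2
  x=2: 2*2 = 4
  x=3: 3*2 = 6
  x=4: 4*2 = 8
Therefore result = [0, 2, 4, 6, 8].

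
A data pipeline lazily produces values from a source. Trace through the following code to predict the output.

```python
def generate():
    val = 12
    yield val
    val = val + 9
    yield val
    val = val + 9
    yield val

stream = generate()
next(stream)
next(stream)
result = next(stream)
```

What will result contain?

Step 1: Trace through generator execution:
  Yield 1: val starts at 12, yield 12
  Yield 2: val = 12 + 9 = 21, yield 21
  Yield 3: val = 21 + 9 = 30, yield 30
Step 2: First next() gets 12, second next() gets the second value, third next() yields 30.
Therefore result = 30.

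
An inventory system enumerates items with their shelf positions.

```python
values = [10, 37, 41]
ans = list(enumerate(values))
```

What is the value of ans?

Step 1: enumerate pairs each element with its index:
  (0, 10)
  (1, 37)
  (2, 41)
Therefore ans = [(0, 10), (1, 37), (2, 41)].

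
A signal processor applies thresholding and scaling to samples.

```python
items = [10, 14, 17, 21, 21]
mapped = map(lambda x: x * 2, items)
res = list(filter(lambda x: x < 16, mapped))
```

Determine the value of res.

Step 1: Map x * 2:
  10 -> 20
  14 -> 28
  17 -> 34
  21 -> 42
  21 -> 42
Step 2: Filter for < 16:
  20: removed
  28: removed
  34: removed
  42: removed
  42: removed
Therefore res = [].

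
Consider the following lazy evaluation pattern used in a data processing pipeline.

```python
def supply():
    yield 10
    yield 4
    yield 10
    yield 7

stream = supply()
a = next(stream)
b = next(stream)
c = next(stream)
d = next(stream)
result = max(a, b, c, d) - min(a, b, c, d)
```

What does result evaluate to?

Step 1: Create generator and consume all values:
  a = next(stream) = 10
  b = next(stream) = 4
  c = next(stream) = 10
  d = next(stream) = 7
Step 2: max = 10, min = 4, result = 10 - 4 = 6.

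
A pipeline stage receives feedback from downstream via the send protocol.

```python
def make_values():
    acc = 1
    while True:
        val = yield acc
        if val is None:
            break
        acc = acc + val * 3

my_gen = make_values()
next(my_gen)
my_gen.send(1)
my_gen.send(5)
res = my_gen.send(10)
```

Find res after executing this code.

Step 1: next() -> yield acc=1.
Step 2: send(1) -> val=1, acc = 1 + 1*3 = 4, yield 4.
Step 3: send(5) -> val=5, acc = 4 + 5*3 = 19, yield 19.
Step 4: send(10) -> val=10, acc = 19 + 10*3 = 49, yield 49.
Therefore res = 49.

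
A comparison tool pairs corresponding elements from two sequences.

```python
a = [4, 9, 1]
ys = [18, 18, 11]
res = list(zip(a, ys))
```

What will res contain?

Step 1: zip pairs elements at same index:
  Index 0: (4, 18)
  Index 1: (9, 18)
  Index 2: (1, 11)
Therefore res = [(4, 18), (9, 18), (1, 11)].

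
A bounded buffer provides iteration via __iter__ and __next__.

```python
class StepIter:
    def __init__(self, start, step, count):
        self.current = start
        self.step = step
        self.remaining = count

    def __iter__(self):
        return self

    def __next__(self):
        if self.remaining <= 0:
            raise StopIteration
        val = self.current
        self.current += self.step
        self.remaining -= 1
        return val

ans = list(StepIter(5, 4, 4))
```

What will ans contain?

Step 1: StepIter starts at 5, increments by 4, for 4 steps:
  Yield 5, then current += 4
  Yield 9, then current += 4
  Yield 13, then current += 4
  Yield 17, then current += 4
Therefore ans = [5, 9, 13, 17].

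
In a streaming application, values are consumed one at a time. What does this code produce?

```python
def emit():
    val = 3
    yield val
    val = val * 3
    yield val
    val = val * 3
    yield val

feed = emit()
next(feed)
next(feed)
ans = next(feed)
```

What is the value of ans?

Step 1: Trace through generator execution:
  Yield 1: val starts at 3, yield 3
  Yield 2: val = 3 * 3 = 9, yield 9
  Yield 3: val = 9 * 3 = 27, yield 27
Step 2: First next() gets 3, second next() gets the second value, third next() yields 27.
Therefore ans = 27.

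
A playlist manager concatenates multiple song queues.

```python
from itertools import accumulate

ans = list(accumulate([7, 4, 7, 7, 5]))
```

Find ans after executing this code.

Step 1: accumulate computes running sums:
  + 7 = 7
  + 4 = 11
  + 7 = 18
  + 7 = 25
  + 5 = 30
Therefore ans = [7, 11, 18, 25, 30].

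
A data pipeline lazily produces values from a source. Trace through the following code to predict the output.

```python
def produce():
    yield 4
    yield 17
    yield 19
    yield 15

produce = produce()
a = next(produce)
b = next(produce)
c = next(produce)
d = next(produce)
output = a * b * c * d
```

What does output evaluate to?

Step 1: Create generator and consume all values:
  a = next(produce) = 4
  b = next(produce) = 17
  c = next(produce) = 19
  d = next(produce) = 15
Step 2: output = 4 * 17 * 19 * 15 = 19380.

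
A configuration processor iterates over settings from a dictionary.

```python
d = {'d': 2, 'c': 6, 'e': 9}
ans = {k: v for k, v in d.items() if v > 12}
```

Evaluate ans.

Step 1: Filter items where value > 12:
  'd': 2 <= 12: removed
  'c': 6 <= 12: removed
  'e': 9 <= 12: removed
Therefore ans = {}.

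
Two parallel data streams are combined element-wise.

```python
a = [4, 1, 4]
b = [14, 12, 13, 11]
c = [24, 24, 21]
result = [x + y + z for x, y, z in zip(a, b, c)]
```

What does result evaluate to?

Step 1: zip three lists (truncates to shortest, len=3):
  4 + 14 + 24 = 42
  1 + 12 + 24 = 37
  4 + 13 + 21 = 38
Therefore result = [42, 37, 38].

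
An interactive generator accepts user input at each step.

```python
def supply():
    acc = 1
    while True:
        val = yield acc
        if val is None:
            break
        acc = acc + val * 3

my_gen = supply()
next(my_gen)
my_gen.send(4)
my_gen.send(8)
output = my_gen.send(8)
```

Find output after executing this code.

Step 1: next() -> yield acc=1.
Step 2: send(4) -> val=4, acc = 1 + 4*3 = 13, yield 13.
Step 3: send(8) -> val=8, acc = 13 + 8*3 = 37, yield 37.
Step 4: send(8) -> val=8, acc = 37 + 8*3 = 61, yield 61.
Therefore output = 61.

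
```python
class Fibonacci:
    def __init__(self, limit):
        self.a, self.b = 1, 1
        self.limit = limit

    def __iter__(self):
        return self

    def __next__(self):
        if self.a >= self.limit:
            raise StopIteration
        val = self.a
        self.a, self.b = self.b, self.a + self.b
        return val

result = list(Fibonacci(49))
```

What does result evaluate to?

Step 1: Fibonacci-like sequence (a=1, b=1) until >= 49:
  Yield 1, then a,b = 1,2
  Yield 1, then a,b = 2,3
  Yield 2, then a,b = 3,5
  Yield 3, then a,b = 5,8
  Yield 5, then a,b = 8,13
  Yield 8, then a,b = 13,21
  Yield 13, then a,b = 21,34
  Yield 21, then a,b = 34,55
  Yield 34, then a,b = 55,89
Step 2: 55 >= 49, stop.
Therefore result = [1, 1, 2, 3, 5, 8, 13, 21, 34].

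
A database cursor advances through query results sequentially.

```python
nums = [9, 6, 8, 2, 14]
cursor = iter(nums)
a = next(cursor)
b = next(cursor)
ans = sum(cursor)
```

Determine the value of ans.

Step 1: Create iterator over [9, 6, 8, 2, 14].
Step 2: a = next() = 9, b = next() = 6.
Step 3: sum() of remaining [8, 2, 14] = 24.
Therefore ans = 24.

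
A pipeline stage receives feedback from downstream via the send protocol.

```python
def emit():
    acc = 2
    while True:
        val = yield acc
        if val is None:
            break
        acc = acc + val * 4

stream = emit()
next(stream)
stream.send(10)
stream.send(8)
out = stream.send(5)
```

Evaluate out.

Step 1: next() -> yield acc=2.
Step 2: send(10) -> val=10, acc = 2 + 10*4 = 42, yield 42.
Step 3: send(8) -> val=8, acc = 42 + 8*4 = 74, yield 74.
Step 4: send(5) -> val=5, acc = 74 + 5*4 = 94, yield 94.
Therefore out = 94.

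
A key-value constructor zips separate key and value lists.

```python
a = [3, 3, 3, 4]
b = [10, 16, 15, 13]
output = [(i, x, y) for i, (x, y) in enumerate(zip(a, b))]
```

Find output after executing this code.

Step 1: enumerate(zip(a, b)) gives index with paired elements:
  i=0: (3, 10)
  i=1: (3, 16)
  i=2: (3, 15)
  i=3: (4, 13)
Therefore output = [(0, 3, 10), (1, 3, 16), (2, 3, 15), (3, 4, 13)].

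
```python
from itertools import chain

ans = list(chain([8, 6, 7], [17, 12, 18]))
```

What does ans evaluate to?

Step 1: chain() concatenates iterables: [8, 6, 7] + [17, 12, 18].
Therefore ans = [8, 6, 7, 17, 12, 18].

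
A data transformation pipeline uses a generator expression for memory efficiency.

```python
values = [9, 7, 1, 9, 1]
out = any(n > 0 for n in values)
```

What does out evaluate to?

Step 1: Check n > 0 for each element in [9, 7, 1, 9, 1]:
  9 > 0: True
  7 > 0: True
  1 > 0: True
  9 > 0: True
  1 > 0: True
Step 2: any() returns True.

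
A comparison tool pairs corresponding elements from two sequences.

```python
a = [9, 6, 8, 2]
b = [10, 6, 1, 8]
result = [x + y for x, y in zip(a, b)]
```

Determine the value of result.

Step 1: Add corresponding elements:
  9 + 10 = 19
  6 + 6 = 12
  8 + 1 = 9
  2 + 8 = 10
Therefore result = [19, 12, 9, 10].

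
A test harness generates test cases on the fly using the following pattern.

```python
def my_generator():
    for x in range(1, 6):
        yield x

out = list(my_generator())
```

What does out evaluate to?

Step 1: The generator yields each value from range(1, 6).
Step 2: list() consumes all yields: [1, 2, 3, 4, 5].
Therefore out = [1, 2, 3, 4, 5].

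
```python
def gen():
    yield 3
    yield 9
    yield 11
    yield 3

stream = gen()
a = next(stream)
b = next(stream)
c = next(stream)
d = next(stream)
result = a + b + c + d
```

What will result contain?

Step 1: Create generator and consume all values:
  a = next(stream) = 3
  b = next(stream) = 9
  c = next(stream) = 11
  d = next(stream) = 3
Step 2: result = 3 + 9 + 11 + 3 = 26.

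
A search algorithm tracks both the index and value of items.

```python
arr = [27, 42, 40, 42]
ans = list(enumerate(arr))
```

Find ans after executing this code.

Step 1: enumerate pairs each element with its index:
  (0, 27)
  (1, 42)
  (2, 40)
  (3, 42)
Therefore ans = [(0, 27), (1, 42), (2, 40), (3, 42)].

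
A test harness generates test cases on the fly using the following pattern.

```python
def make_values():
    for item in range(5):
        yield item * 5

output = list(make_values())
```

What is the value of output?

Step 1: For each item in range(5), yield item * 5:
  item=0: yield 0 * 5 = 0
  item=1: yield 1 * 5 = 5
  item=2: yield 2 * 5 = 10
  item=3: yield 3 * 5 = 15
  item=4: yield 4 * 5 = 20
Therefore output = [0, 5, 10, 15, 20].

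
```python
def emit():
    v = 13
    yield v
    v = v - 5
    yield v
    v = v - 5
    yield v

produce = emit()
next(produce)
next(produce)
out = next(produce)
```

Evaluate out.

Step 1: Trace through generator execution:
  Yield 1: v starts at 13, yield 13
  Yield 2: v = 13 - 5 = 8, yield 8
  Yield 3: v = 8 - 5 = 3, yield 3
Step 2: First next() gets 13, second next() gets the second value, third next() yields 3.
Therefore out = 3.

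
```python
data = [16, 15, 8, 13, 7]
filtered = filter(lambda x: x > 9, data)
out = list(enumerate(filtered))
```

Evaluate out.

Step 1: Filter [16, 15, 8, 13, 7] for > 9: [16, 15, 13].
Step 2: enumerate re-indexes from 0: [(0, 16), (1, 15), (2, 13)].
Therefore out = [(0, 16), (1, 15), (2, 13)].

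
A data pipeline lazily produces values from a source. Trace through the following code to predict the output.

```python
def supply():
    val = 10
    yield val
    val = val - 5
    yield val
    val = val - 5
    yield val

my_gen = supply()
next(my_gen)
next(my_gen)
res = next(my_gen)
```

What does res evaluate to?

Step 1: Trace through generator execution:
  Yield 1: val starts at 10, yield 10
  Yield 2: val = 10 - 5 = 5, yield 5
  Yield 3: val = 5 - 5 = 0, yield 0
Step 2: First next() gets 10, second next() gets the second value, third next() yields 0.
Therefore res = 0.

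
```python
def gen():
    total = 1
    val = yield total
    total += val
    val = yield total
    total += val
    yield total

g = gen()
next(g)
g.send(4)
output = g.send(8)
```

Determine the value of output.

Step 1: next() -> yield total=1.
Step 2: send(4) -> val=4, total = 1+4 = 5, yield 5.
Step 3: send(8) -> val=8, total = 5+8 = 13, yield 13.
Therefore output = 13.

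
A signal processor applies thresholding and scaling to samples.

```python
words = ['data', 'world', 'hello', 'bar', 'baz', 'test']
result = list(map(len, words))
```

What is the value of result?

Step 1: Map len() to each word:
  'data' -> 4
  'world' -> 5
  'hello' -> 5
  'bar' -> 3
  'baz' -> 3
  'test' -> 4
Therefore result = [4, 5, 5, 3, 3, 4].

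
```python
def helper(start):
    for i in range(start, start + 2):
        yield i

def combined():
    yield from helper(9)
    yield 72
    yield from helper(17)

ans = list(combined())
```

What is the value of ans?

Step 1: combined() delegates to helper(9):
  yield 9
  yield 10
Step 2: yield 72
Step 3: Delegates to helper(17):
  yield 17
  yield 18
Therefore ans = [9, 10, 72, 17, 18].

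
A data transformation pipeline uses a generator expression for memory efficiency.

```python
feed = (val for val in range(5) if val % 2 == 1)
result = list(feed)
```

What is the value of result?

Step 1: Filter range(5) keeping only odd values:
  val=0: even, excluded
  val=1: odd, included
  val=2: even, excluded
  val=3: odd, included
  val=4: even, excluded
Therefore result = [1, 3].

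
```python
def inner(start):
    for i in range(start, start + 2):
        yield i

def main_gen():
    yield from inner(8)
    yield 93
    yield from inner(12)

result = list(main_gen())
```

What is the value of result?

Step 1: main_gen() delegates to inner(8):
  yield 8
  yield 9
Step 2: yield 93
Step 3: Delegates to inner(12):
  yield 12
  yield 13
Therefore result = [8, 9, 93, 12, 13].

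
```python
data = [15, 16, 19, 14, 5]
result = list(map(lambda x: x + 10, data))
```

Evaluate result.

Step 1: Apply lambda x: x + 10 to each element:
  15 -> 25
  16 -> 26
  19 -> 29
  14 -> 24
  5 -> 15
Therefore result = [25, 26, 29, 24, 15].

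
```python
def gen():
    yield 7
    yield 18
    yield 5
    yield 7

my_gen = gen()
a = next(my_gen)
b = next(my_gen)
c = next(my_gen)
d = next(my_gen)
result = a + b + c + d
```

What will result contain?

Step 1: Create generator and consume all values:
  a = next(my_gen) = 7
  b = next(my_gen) = 18
  c = next(my_gen) = 5
  d = next(my_gen) = 7
Step 2: result = 7 + 18 + 5 + 7 = 37.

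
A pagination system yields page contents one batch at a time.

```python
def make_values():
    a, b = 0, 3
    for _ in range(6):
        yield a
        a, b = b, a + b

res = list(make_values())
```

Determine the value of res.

Step 1: Fibonacci-like sequence starting with a=0, b=3:
  Iteration 1: yield a=0, then a,b = 3,3
  Iteration 2: yield a=3, then a,b = 3,6
  Iteration 3: yield a=3, then a,b = 6,9
  Iteration 4: yield a=6, then a,b = 9,15
  Iteration 5: yield a=9, then a,b = 15,24
  Iteration 6: yield a=15, then a,b = 24,39
Therefore res = [0, 3, 3, 6, 9, 15].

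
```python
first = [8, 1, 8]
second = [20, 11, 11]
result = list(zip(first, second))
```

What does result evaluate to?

Step 1: zip pairs elements at same index:
  Index 0: (8, 20)
  Index 1: (1, 11)
  Index 2: (8, 11)
Therefore result = [(8, 20), (1, 11), (8, 11)].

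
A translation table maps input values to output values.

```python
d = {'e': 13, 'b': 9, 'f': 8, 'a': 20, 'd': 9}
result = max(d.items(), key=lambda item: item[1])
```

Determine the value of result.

Step 1: Find item with maximum value:
  ('e', 13)
  ('b', 9)
  ('f', 8)
  ('a', 20)
  ('d', 9)
Step 2: Maximum value is 20 at key 'a'.
Therefore result = ('a', 20).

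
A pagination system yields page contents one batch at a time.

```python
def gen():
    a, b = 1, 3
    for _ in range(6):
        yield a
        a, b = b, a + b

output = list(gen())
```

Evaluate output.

Step 1: Fibonacci-like sequence starting with a=1, b=3:
  Iteration 1: yield a=1, then a,b = 3,4
  Iteration 2: yield a=3, then a,b = 4,7
  Iteration 3: yield a=4, then a,b = 7,11
  Iteration 4: yield a=7, then a,b = 11,18
  Iteration 5: yield a=11, then a,b = 18,29
  Iteration 6: yield a=18, then a,b = 29,47
Therefore output = [1, 3, 4, 7, 11, 18].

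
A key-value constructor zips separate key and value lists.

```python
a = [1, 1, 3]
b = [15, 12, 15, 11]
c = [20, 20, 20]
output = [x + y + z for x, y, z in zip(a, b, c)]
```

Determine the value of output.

Step 1: zip three lists (truncates to shortest, len=3):
  1 + 15 + 20 = 36
  1 + 12 + 20 = 33
  3 + 15 + 20 = 38
Therefore output = [36, 33, 38].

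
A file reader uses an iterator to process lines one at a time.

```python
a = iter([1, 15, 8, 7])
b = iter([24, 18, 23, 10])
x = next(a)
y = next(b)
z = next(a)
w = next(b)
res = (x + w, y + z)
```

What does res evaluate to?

Step 1: a iterates [1, 15, 8, 7], b iterates [24, 18, 23, 10].
Step 2: x = next(a) = 1, y = next(b) = 24.
Step 3: z = next(a) = 15, w = next(b) = 18.
Step 4: res = (1 + 18, 24 + 15) = (19, 39).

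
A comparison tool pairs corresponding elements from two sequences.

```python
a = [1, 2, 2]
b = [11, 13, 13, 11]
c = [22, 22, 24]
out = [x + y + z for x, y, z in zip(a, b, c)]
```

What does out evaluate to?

Step 1: zip three lists (truncates to shortest, len=3):
  1 + 11 + 22 = 34
  2 + 13 + 22 = 37
  2 + 13 + 24 = 39
Therefore out = [34, 37, 39].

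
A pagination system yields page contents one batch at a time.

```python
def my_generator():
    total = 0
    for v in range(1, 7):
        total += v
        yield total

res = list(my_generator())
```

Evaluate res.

Step 1: Generator accumulates running sum:
  v=1: total = 1, yield 1
  v=2: total = 3, yield 3
  v=3: total = 6, yield 6
  v=4: total = 10, yield 10
  v=5: total = 15, yield 15
  v=6: total = 21, yield 21
Therefore res = [1, 3, 6, 10, 15, 21].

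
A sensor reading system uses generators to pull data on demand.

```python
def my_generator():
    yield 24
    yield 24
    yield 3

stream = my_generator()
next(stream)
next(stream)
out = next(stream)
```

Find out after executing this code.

Step 1: my_generator() creates a generator.
Step 2: next(stream) yields 24 (consumed and discarded).
Step 3: next(stream) yields 24 (consumed and discarded).
Step 4: next(stream) yields 3, assigned to out.
Therefore out = 3.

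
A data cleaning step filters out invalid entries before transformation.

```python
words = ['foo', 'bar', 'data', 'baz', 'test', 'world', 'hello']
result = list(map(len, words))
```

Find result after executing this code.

Step 1: Map len() to each word:
  'foo' -> 3
  'bar' -> 3
  'data' -> 4
  'baz' -> 3
  'test' -> 4
  'world' -> 5
  'hello' -> 5
Therefore result = [3, 3, 4, 3, 4, 5, 5].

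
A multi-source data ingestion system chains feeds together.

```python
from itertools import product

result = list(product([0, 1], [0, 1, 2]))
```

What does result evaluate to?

Step 1: product([0, 1], [0, 1, 2]) gives all pairs:
  (0, 0)
  (0, 1)
  (0, 2)
  (1, 0)
  (1, 1)
  (1, 2)
Therefore result = [(0, 0), (0, 1), (0, 2), (1, 0), (1, 1), (1, 2)].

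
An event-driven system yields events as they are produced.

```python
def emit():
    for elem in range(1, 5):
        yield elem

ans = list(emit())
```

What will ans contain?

Step 1: The generator yields each value from range(1, 5).
Step 2: list() consumes all yields: [1, 2, 3, 4].
Therefore ans = [1, 2, 3, 4].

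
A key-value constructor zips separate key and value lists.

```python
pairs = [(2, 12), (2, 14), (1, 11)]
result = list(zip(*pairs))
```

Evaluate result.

Step 1: zip(*pairs) transposes: unzips [(2, 12), (2, 14), (1, 11)] into separate sequences.
Step 2: First elements: (2, 2, 1), second elements: (12, 14, 11).
Therefore result = [(2, 2, 1), (12, 14, 11)].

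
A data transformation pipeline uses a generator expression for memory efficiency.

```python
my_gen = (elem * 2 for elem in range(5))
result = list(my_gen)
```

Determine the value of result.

Step 1: For each elem in range(5), compute elem*2:
  elem=0: 0*2 = 0
  elem=1: 1*2 = 2
  elem=2: 2*2 = 4
  elem=3: 3*2 = 6
  elem=4: 4*2 = 8
Therefore result = [0, 2, 4, 6, 8].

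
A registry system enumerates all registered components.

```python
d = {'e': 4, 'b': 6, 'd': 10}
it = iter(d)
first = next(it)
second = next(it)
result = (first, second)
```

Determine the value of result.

Step 1: iter(d) iterates over keys: ['e', 'b', 'd'].
Step 2: first = next(it) = 'e', second = next(it) = 'b'.
Therefore result = ('e', 'b').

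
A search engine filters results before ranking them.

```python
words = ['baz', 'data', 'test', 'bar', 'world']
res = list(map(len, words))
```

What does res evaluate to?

Step 1: Map len() to each word:
  'baz' -> 3
  'data' -> 4
  'test' -> 4
  'bar' -> 3
  'world' -> 5
Therefore res = [3, 4, 4, 3, 5].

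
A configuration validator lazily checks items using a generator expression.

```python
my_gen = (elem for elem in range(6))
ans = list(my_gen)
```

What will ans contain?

Step 1: Generator expression iterates range(6): [0, 1, 2, 3, 4, 5].
Step 2: list() collects all values.
Therefore ans = [0, 1, 2, 3, 4, 5].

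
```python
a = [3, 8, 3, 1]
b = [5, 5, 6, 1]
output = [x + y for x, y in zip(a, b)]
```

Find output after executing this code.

Step 1: Add corresponding elements:
  3 + 5 = 8
  8 + 5 = 13
  3 + 6 = 9
  1 + 1 = 2
Therefore output = [8, 13, 9, 2].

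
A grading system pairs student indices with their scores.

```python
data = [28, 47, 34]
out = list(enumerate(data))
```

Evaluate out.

Step 1: enumerate pairs each element with its index:
  (0, 28)
  (1, 47)
  (2, 34)
Therefore out = [(0, 28), (1, 47), (2, 34)].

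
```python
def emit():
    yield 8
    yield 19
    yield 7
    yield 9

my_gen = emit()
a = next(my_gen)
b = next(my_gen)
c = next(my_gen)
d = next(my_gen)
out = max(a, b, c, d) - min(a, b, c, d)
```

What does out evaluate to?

Step 1: Create generator and consume all values:
  a = next(my_gen) = 8
  b = next(my_gen) = 19
  c = next(my_gen) = 7
  d = next(my_gen) = 9
Step 2: max = 19, min = 7, out = 19 - 7 = 12.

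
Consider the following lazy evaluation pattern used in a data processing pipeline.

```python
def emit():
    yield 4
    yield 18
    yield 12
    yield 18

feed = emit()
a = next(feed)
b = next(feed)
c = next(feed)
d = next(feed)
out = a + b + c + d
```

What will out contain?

Step 1: Create generator and consume all values:
  a = next(feed) = 4
  b = next(feed) = 18
  c = next(feed) = 12
  d = next(feed) = 18
Step 2: out = 4 + 18 + 12 + 18 = 52.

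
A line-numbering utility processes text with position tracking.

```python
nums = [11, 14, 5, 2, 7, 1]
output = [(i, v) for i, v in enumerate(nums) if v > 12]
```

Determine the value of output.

Step 1: Filter enumerate([11, 14, 5, 2, 7, 1]) keeping v > 12:
  (0, 11): 11 <= 12, excluded
  (1, 14): 14 > 12, included
  (2, 5): 5 <= 12, excluded
  (3, 2): 2 <= 12, excluded
  (4, 7): 7 <= 12, excluded
  (5, 1): 1 <= 12, excluded
Therefore output = [(1, 14)].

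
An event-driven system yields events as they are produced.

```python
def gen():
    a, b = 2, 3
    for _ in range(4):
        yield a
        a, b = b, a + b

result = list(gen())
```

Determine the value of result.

Step 1: Fibonacci-like sequence starting with a=2, b=3:
  Iteration 1: yield a=2, then a,b = 3,5
  Iteration 2: yield a=3, then a,b = 5,8
  Iteration 3: yield a=5, then a,b = 8,13
  Iteration 4: yield a=8, then a,b = 13,21
Therefore result = [2, 3, 5, 8].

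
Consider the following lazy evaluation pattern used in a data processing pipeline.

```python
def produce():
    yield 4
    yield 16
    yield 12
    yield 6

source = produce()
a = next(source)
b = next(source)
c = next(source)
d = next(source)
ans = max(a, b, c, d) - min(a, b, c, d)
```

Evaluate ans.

Step 1: Create generator and consume all values:
  a = next(source) = 4
  b = next(source) = 16
  c = next(source) = 12
  d = next(source) = 6
Step 2: max = 16, min = 4, ans = 16 - 4 = 12.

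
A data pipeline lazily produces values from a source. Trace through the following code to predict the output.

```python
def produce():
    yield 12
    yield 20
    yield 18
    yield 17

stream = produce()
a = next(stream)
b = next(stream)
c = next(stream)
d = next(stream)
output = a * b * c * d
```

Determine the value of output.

Step 1: Create generator and consume all values:
  a = next(stream) = 12
  b = next(stream) = 20
  c = next(stream) = 18
  d = next(stream) = 17
Step 2: output = 12 * 20 * 18 * 17 = 73440.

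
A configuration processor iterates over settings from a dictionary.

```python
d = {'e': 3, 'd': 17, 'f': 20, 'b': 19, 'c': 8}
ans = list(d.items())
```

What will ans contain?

Step 1: d.items() returns (key, value) pairs in insertion order.
Therefore ans = [('e', 3), ('d', 17), ('f', 20), ('b', 19), ('c', 8)].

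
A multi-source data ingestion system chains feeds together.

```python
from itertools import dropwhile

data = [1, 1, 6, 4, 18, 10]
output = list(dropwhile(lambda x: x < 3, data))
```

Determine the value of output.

Step 1: dropwhile drops elements while < 3:
  1 < 3: dropped
  1 < 3: dropped
  6: kept (dropping stopped)
Step 2: Remaining elements kept regardless of condition.
Therefore output = [6, 4, 18, 10].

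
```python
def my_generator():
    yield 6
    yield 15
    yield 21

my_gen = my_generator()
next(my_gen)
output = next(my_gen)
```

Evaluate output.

Step 1: my_generator() creates a generator.
Step 2: next(my_gen) yields 6 (consumed and discarded).
Step 3: next(my_gen) yields 15, assigned to output.
Therefore output = 15.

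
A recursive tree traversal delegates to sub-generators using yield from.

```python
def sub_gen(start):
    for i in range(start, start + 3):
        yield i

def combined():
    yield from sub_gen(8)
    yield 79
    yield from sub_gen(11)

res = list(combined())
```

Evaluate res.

Step 1: combined() delegates to sub_gen(8):
  yield 8
  yield 9
  yield 10
Step 2: yield 79
Step 3: Delegates to sub_gen(11):
  yield 11
  yield 12
  yield 13
Therefore res = [8, 9, 10, 79, 11, 12, 13].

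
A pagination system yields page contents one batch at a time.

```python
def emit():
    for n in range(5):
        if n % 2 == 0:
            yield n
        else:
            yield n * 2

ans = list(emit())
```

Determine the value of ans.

Step 1: For each n in range(5), yield n if even, else n*2:
  n=0 (even): yield 0
  n=1 (odd): yield 1*2 = 2
  n=2 (even): yield 2
  n=3 (odd): yield 3*2 = 6
  n=4 (even): yield 4
Therefore ans = [0, 2, 2, 6, 4].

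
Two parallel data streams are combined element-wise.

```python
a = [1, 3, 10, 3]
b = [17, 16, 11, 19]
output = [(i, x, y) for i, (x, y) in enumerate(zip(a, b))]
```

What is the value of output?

Step 1: enumerate(zip(a, b)) gives index with paired elements:
  i=0: (1, 17)
  i=1: (3, 16)
  i=2: (10, 11)
  i=3: (3, 19)
Therefore output = [(0, 1, 17), (1, 3, 16), (2, 10, 11), (3, 3, 19)].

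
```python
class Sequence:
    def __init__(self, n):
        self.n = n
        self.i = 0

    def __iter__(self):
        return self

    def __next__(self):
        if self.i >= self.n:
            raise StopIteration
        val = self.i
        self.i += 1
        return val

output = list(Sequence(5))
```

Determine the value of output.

Step 1: Sequence(5) creates an iterator counting 0 to 4.
Step 2: list() consumes all values: [0, 1, 2, 3, 4].
Therefore output = [0, 1, 2, 3, 4].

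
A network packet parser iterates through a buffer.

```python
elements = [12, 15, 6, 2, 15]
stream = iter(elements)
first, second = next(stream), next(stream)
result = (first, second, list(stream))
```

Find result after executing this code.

Step 1: Create iterator over [12, 15, 6, 2, 15].
Step 2: first = 12, second = 15.
Step 3: Remaining elements: [6, 2, 15].
Therefore result = (12, 15, [6, 2, 15]).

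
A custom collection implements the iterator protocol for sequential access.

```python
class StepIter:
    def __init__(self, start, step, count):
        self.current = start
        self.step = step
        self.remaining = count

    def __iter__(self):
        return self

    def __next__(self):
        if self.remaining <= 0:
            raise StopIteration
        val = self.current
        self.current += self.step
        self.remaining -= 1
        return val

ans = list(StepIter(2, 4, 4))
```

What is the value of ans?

Step 1: StepIter starts at 2, increments by 4, for 4 steps:
  Yield 2, then current += 4
  Yield 6, then current += 4
  Yield 10, then current += 4
  Yield 14, then current += 4
Therefore ans = [2, 6, 10, 14].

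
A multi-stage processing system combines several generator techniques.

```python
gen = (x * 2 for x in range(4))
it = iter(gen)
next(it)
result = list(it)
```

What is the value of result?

Step 1: Generator produces [0, 2, 4, 6].
Step 2: next(it) consumes first element (0).
Step 3: list(it) collects remaining: [2, 4, 6].
Therefore result = [2, 4, 6].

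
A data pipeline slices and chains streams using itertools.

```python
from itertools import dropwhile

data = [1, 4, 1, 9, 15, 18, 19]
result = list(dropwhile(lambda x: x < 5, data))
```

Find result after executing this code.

Step 1: dropwhile drops elements while < 5:
  1 < 5: dropped
  4 < 5: dropped
  1 < 5: dropped
  9: kept (dropping stopped)
Step 2: Remaining elements kept regardless of condition.
Therefore result = [9, 15, 18, 19].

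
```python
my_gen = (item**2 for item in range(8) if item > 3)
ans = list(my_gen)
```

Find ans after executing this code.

Step 1: For range(8), keep item > 3, then square:
  item=0: 0 <= 3, excluded
  item=1: 1 <= 3, excluded
  item=2: 2 <= 3, excluded
  item=3: 3 <= 3, excluded
  item=4: 4 > 3, yield 4**2 = 16
  item=5: 5 > 3, yield 5**2 = 25
  item=6: 6 > 3, yield 6**2 = 36
  item=7: 7 > 3, yield 7**2 = 49
Therefore ans = [16, 25, 36, 49].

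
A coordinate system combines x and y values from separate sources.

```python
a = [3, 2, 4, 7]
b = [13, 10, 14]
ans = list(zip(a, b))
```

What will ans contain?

Step 1: zip stops at shortest (len(a)=4, len(b)=3):
  Index 0: (3, 13)
  Index 1: (2, 10)
  Index 2: (4, 14)
Step 2: Last element of a (7) has no pair, dropped.
Therefore ans = [(3, 13), (2, 10), (4, 14)].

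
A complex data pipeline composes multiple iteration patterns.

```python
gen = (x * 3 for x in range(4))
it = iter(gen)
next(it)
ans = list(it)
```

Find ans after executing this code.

Step 1: Generator produces [0, 3, 6, 9].
Step 2: next(it) consumes first element (0).
Step 3: list(it) collects remaining: [3, 6, 9].
Therefore ans = [3, 6, 9].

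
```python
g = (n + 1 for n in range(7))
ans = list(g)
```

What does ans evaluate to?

Step 1: For each n in range(7), compute n+1:
  n=0: 0+1 = 1
  n=1: 1+1 = 2
  n=2: 2+1 = 3
  n=3: 3+1 = 4
  n=4: 4+1 = 5
  n=5: 5+1 = 6
  n=6: 6+1 = 7
Therefore ans = [1, 2, 3, 4, 5, 6, 7].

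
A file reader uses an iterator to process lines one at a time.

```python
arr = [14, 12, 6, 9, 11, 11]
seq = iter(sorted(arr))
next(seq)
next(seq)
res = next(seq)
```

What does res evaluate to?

Step 1: sorted([14, 12, 6, 9, 11, 11]) = [6, 9, 11, 11, 12, 14].
Step 2: Create iterator and skip 2 elements.
Step 3: next() returns 11.
Therefore res = 11.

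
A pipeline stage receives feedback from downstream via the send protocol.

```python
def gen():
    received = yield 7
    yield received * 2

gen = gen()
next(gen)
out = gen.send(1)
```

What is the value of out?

Step 1: next(gen) advances to first yield, producing 7.
Step 2: send(1) resumes, received = 1.
Step 3: yield received * 2 = 1 * 2 = 2.
Therefore out = 2.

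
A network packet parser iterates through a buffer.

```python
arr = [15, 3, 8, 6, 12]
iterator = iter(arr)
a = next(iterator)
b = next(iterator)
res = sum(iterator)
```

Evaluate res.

Step 1: Create iterator over [15, 3, 8, 6, 12].
Step 2: a = next() = 15, b = next() = 3.
Step 3: sum() of remaining [8, 6, 12] = 26.
Therefore res = 26.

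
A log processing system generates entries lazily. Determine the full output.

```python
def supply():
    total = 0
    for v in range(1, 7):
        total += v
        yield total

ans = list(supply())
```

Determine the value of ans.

Step 1: Generator accumulates running sum:
  v=1: total = 1, yield 1
  v=2: total = 3, yield 3
  v=3: total = 6, yield 6
  v=4: total = 10, yield 10
  v=5: total = 15, yield 15
  v=6: total = 21, yield 21
Therefore ans = [1, 3, 6, 10, 15, 21].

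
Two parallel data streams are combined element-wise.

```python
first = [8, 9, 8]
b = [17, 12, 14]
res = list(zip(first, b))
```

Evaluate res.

Step 1: zip pairs elements at same index:
  Index 0: (8, 17)
  Index 1: (9, 12)
  Index 2: (8, 14)
Therefore res = [(8, 17), (9, 12), (8, 14)].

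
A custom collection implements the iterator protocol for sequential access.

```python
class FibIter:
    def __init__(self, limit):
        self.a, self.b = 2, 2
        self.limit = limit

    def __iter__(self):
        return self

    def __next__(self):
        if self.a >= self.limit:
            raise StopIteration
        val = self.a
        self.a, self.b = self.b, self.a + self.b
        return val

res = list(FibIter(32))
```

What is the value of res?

Step 1: Fibonacci-like sequence (a=2, b=2) until >= 32:
  Yield 2, then a,b = 2,4
  Yield 2, then a,b = 4,6
  Yield 4, then a,b = 6,10
  Yield 6, then a,b = 10,16
  Yield 10, then a,b = 16,26
  Yield 16, then a,b = 26,42
  Yield 26, then a,b = 42,68
Step 2: 42 >= 32, stop.
Therefore res = [2, 2, 4, 6, 10, 16, 26].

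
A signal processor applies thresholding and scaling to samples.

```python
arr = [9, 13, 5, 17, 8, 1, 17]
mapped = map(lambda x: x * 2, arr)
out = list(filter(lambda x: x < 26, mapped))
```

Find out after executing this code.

Step 1: Map x * 2:
  9 -> 18
  13 -> 26
  5 -> 10
  17 -> 34
  8 -> 16
  1 -> 2
  17 -> 34
Step 2: Filter for < 26:
  18: kept
  26: removed
  10: kept
  34: removed
  16: kept
  2: kept
  34: removed
Therefore out = [18, 10, 16, 2].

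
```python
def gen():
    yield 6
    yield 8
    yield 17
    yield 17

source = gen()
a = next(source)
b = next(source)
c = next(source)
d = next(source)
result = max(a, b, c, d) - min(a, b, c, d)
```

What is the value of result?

Step 1: Create generator and consume all values:
  a = next(source) = 6
  b = next(source) = 8
  c = next(source) = 17
  d = next(source) = 17
Step 2: max = 17, min = 6, result = 17 - 6 = 11.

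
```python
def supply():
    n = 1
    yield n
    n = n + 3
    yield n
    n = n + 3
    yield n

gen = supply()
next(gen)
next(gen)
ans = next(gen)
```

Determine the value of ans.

Step 1: Trace through generator execution:
  Yield 1: n starts at 1, yield 1
  Yield 2: n = 1 + 3 = 4, yield 4
  Yield 3: n = 4 + 3 = 7, yield 7
Step 2: First next() gets 1, second next() gets the second value, third next() yields 7.
Therefore ans = 7.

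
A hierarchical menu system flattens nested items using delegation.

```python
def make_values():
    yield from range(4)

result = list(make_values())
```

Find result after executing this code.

Step 1: yield from delegates to the iterable, yielding each element.
Step 2: Collected values: [0, 1, 2, 3].
Therefore result = [0, 1, 2, 3].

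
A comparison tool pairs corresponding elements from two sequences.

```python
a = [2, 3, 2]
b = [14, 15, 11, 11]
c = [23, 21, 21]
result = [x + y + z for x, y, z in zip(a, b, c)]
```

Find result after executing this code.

Step 1: zip three lists (truncates to shortest, len=3):
  2 + 14 + 23 = 39
  3 + 15 + 21 = 39
  2 + 11 + 21 = 34
Therefore result = [39, 39, 34].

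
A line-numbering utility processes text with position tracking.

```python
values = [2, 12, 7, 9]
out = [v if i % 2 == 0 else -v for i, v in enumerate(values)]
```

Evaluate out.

Step 1: For each (i, v), keep v if i is even, negate if odd:
  i=0 (even): keep 2
  i=1 (odd): negate to -12
  i=2 (even): keep 7
  i=3 (odd): negate to -9
Therefore out = [2, -12, 7, -9].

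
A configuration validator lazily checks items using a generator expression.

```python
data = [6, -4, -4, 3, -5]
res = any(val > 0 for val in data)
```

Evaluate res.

Step 1: Check val > 0 for each element in [6, -4, -4, 3, -5]:
  6 > 0: True
  -4 > 0: False
  -4 > 0: False
  3 > 0: True
  -5 > 0: False
Step 2: any() returns True.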